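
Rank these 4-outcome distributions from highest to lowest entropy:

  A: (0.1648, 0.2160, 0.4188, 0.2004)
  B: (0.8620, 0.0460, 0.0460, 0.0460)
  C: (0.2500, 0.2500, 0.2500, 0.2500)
C > A > B

Key insight: Entropy is maximized by uniform distributions and minimized by concentrated distributions.

- Uniform distributions have maximum entropy log₂(4) = 2.0000 bits
- The more "peaked" or concentrated a distribution, the lower its entropy

Entropies:
  H(A) = 1.8968 bits
  H(B) = 0.7977 bits
  H(C) = 2.0000 bits

Ranking: C > A > B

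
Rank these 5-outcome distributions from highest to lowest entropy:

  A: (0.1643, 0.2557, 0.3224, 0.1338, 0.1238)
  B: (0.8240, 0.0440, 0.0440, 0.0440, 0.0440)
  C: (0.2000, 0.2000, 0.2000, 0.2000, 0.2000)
C > A > B

Key insight: Entropy is maximized by uniform distributions and minimized by concentrated distributions.

- Uniform distributions have maximum entropy log₂(5) = 2.3219 bits
- The more "peaked" or concentrated a distribution, the lower its entropy

Entropies:
  H(A) = 2.2190 bits
  H(B) = 1.0232 bits
  H(C) = 2.3219 bits

Ranking: C > A > B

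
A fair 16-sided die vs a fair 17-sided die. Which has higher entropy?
17-sided die

Both are uniform distributions; for uniform over n outcomes, H = log₂(n). H(16-sided) = log₂(16) = 4.000 bits and H(17-sided) = log₂(17) = 4.087 bits. More outcomes in a uniform distribution means higher entropy.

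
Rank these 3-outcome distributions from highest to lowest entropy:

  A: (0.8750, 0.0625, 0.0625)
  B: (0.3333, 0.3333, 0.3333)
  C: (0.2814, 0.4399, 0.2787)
B > C > A

Key insight: Entropy is maximized by uniform distributions and minimized by concentrated distributions.

- Uniform distributions have maximum entropy log₂(3) = 1.5850 bits
- The more "peaked" or concentrated a distribution, the lower its entropy

Entropies:
  H(A) = 0.6686 bits
  H(B) = 1.5850 bits
  H(C) = 1.5497 bits

Ranking: B > C > A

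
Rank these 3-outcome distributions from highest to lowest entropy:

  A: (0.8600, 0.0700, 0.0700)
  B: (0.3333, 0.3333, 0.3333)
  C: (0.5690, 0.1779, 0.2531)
B > C > A

Key insight: Entropy is maximized by uniform distributions and minimized by concentrated distributions.

- Uniform distributions have maximum entropy log₂(3) = 1.5850 bits
- The more "peaked" or concentrated a distribution, the lower its entropy

Entropies:
  H(A) = 0.7242 bits
  H(B) = 1.5850 bits
  H(C) = 1.4077 bits

Ranking: B > C > A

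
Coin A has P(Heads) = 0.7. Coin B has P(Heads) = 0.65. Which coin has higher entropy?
B

For binary distributions, entropy is maximized at p=0.5 and decreases as p moves toward 0 or 1.

H(A) = H(0.7) = 0.8813 bits
H(B) = H(0.65) = 0.9341 bits

Distribution B (p=0.65) is closer to uniform (p=0.5), so it has higher entropy.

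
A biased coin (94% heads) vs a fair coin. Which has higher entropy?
Fair coin

The fair coin is uniform (p=0.5), maximizing binary entropy at 1 bit. The biased coin has H(0.94) ≈ 0.327 bits — its outcome is more predictable, so its entropy is lower.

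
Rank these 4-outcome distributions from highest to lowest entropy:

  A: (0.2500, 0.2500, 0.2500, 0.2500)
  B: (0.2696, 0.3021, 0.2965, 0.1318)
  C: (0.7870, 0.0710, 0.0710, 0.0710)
A > B > C

Key insight: Entropy is maximized by uniform distributions and minimized by concentrated distributions.

- Uniform distributions have maximum entropy log₂(4) = 2.0000 bits
- The more "peaked" or concentrated a distribution, the lower its entropy

Entropies:
  H(A) = 2.0000 bits
  H(B) = 1.9369 bits
  H(C) = 1.0848 bits

Ranking: A > B > C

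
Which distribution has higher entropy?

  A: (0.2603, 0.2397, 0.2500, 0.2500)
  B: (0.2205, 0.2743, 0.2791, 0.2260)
A

Both distributions are close to uniform, making this a harder comparison.

H(A) = 1.9994 bits
H(B) = 1.9917 bits

The distribution closer to uniform has higher entropy.
Answer: A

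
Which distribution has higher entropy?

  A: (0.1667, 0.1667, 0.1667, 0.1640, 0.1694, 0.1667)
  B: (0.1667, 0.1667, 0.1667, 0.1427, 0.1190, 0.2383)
A

Both distributions are close to uniform, making this a harder comparison.

H(A) = 2.5849 bits
H(B) = 2.5518 bits

The distribution closer to uniform has higher entropy.
Answer: A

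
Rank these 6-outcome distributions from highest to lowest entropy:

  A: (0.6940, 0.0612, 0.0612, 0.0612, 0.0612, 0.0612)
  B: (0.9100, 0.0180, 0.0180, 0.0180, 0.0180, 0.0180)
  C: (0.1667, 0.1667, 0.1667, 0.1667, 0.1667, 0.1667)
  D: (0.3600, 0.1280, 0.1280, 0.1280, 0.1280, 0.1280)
C > D > A > B

Key insight: Entropy is maximized by uniform distributions and minimized by concentrated distributions.

Entropies:
  H(A) = 1.5990 bits
  H(B) = 0.6454 bits
  H(C) = 2.5850 bits
  H(D) = 2.4287 bits

Ranking: C > D > A > B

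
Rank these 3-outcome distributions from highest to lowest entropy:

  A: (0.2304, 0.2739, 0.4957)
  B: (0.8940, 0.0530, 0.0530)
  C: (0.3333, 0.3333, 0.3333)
C > A > B

Key insight: Entropy is maximized by uniform distributions and minimized by concentrated distributions.

- Uniform distributions have maximum entropy log₂(3) = 1.5850 bits
- The more "peaked" or concentrated a distribution, the lower its entropy

Entropies:
  H(A) = 1.5016 bits
  H(B) = 0.5937 bits
  H(C) = 1.5850 bits

Ranking: C > A > B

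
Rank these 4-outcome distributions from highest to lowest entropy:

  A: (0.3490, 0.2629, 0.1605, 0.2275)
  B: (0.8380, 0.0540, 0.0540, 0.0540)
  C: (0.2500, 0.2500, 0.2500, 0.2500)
C > A > B

Key insight: Entropy is maximized by uniform distributions and minimized by concentrated distributions.

- Uniform distributions have maximum entropy log₂(4) = 2.0000 bits
- The more "peaked" or concentrated a distribution, the lower its entropy

Entropies:
  H(A) = 1.9464 bits
  H(B) = 0.8958 bits
  H(C) = 2.0000 bits

Ranking: C > A > B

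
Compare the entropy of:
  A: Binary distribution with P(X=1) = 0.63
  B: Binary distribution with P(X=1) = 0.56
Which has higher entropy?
B

For binary distributions, entropy is maximized at p=0.5 and decreases as p moves toward 0 or 1.

H(A) = H(0.63) = 0.9507 bits
H(B) = H(0.56) = 0.9896 bits

Distribution B (p=0.56) is closer to uniform (p=0.5), so it has higher entropy.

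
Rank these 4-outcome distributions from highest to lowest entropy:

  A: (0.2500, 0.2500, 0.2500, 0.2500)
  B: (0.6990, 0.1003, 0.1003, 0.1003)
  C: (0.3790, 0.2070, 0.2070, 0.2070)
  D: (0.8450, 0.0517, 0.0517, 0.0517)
A > C > B > D

Key insight: Entropy is maximized by uniform distributions and minimized by concentrated distributions.

Entropies:
  H(A) = 2.0000 bits
  H(B) = 1.3596 bits
  H(C) = 1.9416 bits
  H(D) = 0.8679 bits

Ranking: A > C > B > D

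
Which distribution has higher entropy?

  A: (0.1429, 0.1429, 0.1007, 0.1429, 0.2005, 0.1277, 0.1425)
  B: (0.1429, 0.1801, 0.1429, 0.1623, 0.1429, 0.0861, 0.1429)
A

Both distributions are close to uniform, making this a harder comparison.

H(A) = 2.7812 bits
H(B) = 2.7801 bits

The distribution closer to uniform has higher entropy.
Answer: A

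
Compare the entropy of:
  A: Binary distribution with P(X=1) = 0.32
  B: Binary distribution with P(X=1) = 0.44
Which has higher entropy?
B

For binary distributions, entropy is maximized at p=0.5 and decreases as p moves toward 0 or 1.

H(A) = H(0.32) = 0.9044 bits
H(B) = H(0.44) = 0.9896 bits

Distribution B (p=0.44) is closer to uniform (p=0.5), so it has higher entropy.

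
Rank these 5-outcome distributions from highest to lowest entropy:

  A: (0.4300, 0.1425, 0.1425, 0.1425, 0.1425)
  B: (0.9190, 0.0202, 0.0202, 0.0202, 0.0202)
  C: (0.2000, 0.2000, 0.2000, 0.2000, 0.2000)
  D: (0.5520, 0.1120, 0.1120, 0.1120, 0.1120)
C > A > D > B

Key insight: Entropy is maximized by uniform distributions and minimized by concentrated distributions.

Entropies:
  H(A) = 2.1258 bits
  H(B) = 0.5677 bits
  H(C) = 2.3219 bits
  H(D) = 1.8882 bits

Ranking: C > A > D > B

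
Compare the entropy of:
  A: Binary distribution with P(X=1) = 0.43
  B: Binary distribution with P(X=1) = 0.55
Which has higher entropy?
B

For binary distributions, entropy is maximized at p=0.5 and decreases as p moves toward 0 or 1.

H(A) = H(0.43) = 0.9858 bits
H(B) = H(0.55) = 0.9928 bits

Distribution B (p=0.55) is closer to uniform (p=0.5), so it has higher entropy.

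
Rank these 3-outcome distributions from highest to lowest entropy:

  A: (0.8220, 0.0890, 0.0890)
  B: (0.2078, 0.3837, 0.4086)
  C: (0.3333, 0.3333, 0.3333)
C > B > A

Key insight: Entropy is maximized by uniform distributions and minimized by concentrated distributions.

- Uniform distributions have maximum entropy log₂(3) = 1.5850 bits
- The more "peaked" or concentrated a distribution, the lower its entropy

Entropies:
  H(A) = 0.8537 bits
  H(B) = 1.5289 bits
  H(C) = 1.5850 bits

Ranking: C > B > A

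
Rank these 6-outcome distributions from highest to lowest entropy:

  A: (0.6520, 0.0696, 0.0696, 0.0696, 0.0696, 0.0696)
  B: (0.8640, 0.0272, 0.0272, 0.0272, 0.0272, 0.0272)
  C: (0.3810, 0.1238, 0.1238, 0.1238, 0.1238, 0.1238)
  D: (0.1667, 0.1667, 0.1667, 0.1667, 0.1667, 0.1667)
D > C > A > B

Key insight: Entropy is maximized by uniform distributions and minimized by concentrated distributions.

Entropies:
  H(A) = 1.7403 bits
  H(B) = 0.8894 bits
  H(C) = 2.3960 bits
  H(D) = 2.5850 bits

Ranking: D > C > A > B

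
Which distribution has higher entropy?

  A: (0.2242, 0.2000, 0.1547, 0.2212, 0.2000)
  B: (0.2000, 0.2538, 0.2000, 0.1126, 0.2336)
A

Both distributions are close to uniform, making this a harder comparison.

H(A) = 2.3103 bits
H(B) = 2.2757 bits

The distribution closer to uniform has higher entropy.
Answer: A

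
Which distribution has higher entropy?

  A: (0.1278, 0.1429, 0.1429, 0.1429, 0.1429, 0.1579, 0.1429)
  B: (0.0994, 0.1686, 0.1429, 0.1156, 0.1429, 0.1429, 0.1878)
A

Both distributions are close to uniform, making this a harder comparison.

H(A) = 2.8051 bits
H(B) = 2.7802 bits

The distribution closer to uniform has higher entropy.
Answer: A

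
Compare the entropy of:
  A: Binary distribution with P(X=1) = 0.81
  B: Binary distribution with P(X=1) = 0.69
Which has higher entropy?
B

For binary distributions, entropy is maximized at p=0.5 and decreases as p moves toward 0 or 1.

H(A) = H(0.81) = 0.7015 bits
H(B) = H(0.69) = 0.8932 bits

Distribution B (p=0.69) is closer to uniform (p=0.5), so it has higher entropy.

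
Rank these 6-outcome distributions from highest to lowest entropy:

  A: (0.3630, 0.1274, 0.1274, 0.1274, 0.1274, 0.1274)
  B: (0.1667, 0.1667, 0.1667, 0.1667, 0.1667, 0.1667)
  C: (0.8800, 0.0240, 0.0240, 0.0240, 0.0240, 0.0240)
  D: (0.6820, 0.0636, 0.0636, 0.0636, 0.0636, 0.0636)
B > A > D > C

Key insight: Entropy is maximized by uniform distributions and minimized by concentrated distributions.

Entropies:
  H(A) = 2.4242 bits
  H(B) = 2.5850 bits
  H(C) = 0.8080 bits
  H(D) = 1.6406 bits

Ranking: B > A > D > C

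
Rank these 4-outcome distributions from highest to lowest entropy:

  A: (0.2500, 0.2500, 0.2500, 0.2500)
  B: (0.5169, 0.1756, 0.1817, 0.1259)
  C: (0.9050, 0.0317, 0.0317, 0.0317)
A > B > C

Key insight: Entropy is maximized by uniform distributions and minimized by concentrated distributions.

- Uniform distributions have maximum entropy log₂(4) = 2.0000 bits
- The more "peaked" or concentrated a distribution, the lower its entropy

Entropies:
  H(A) = 2.0000 bits
  H(B) = 1.7561 bits
  H(C) = 0.6035 bits

Ranking: A > B > C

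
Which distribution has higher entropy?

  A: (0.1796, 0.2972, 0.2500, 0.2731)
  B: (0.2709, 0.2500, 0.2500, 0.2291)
B

Both distributions are close to uniform, making this a harder comparison.

H(A) = 1.9766 bits
H(B) = 1.9975 bits

The distribution closer to uniform has higher entropy.
Answer: B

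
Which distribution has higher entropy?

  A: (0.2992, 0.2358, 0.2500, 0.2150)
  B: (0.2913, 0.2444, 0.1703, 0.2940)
A

Both distributions are close to uniform, making this a harder comparison.

H(A) = 1.9891 bits
H(B) = 1.9693 bits

The distribution closer to uniform has higher entropy.
Answer: A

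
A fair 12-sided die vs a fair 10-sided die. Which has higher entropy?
12-sided die

Both are uniform distributions; for uniform over n outcomes, H = log₂(n). H(12-sided) = log₂(12) = 3.585 bits and H(10-sided) = log₂(10) = 3.322 bits. More outcomes in a uniform distribution means higher entropy.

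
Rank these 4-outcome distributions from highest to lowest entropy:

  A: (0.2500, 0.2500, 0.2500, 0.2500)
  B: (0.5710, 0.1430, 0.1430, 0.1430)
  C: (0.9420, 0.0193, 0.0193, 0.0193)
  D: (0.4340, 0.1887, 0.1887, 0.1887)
A > D > B > C

Key insight: Entropy is maximized by uniform distributions and minimized by concentrated distributions.

Entropies:
  H(A) = 2.0000 bits
  H(B) = 1.6654 bits
  H(C) = 0.4114 bits
  H(D) = 1.8845 bits

Ranking: A > D > B > C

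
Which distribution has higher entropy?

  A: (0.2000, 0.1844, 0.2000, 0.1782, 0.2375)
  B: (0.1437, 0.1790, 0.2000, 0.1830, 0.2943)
A

Both distributions are close to uniform, making this a harder comparison.

H(A) = 2.3145 bits
H(B) = 2.2786 bits

The distribution closer to uniform has higher entropy.
Answer: A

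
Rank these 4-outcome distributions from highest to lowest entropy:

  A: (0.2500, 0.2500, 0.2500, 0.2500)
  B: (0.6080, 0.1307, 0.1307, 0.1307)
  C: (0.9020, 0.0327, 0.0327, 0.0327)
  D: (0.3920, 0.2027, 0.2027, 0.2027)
A > D > B > C

Key insight: Entropy is maximized by uniform distributions and minimized by concentrated distributions.

Entropies:
  H(A) = 2.0000 bits
  H(B) = 1.5874 bits
  H(C) = 0.6179 bits
  H(D) = 1.9297 bits

Ranking: A > D > B > C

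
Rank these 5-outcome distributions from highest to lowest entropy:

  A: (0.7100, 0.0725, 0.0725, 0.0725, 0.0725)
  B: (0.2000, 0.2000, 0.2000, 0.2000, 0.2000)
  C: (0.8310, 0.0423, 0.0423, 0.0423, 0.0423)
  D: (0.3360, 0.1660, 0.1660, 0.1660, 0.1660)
B > D > A > C

Key insight: Entropy is maximized by uniform distributions and minimized by concentrated distributions.

Entropies:
  H(A) = 1.4487 bits
  H(B) = 2.3219 bits
  H(C) = 0.9934 bits
  H(D) = 2.2489 bits

Ranking: B > D > A > C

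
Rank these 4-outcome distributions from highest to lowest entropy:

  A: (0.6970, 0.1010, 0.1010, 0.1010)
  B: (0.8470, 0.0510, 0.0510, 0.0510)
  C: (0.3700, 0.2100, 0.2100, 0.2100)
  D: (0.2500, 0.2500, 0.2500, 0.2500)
D > C > A > B

Key insight: Entropy is maximized by uniform distributions and minimized by concentrated distributions.

Entropies:
  H(A) = 1.3652 bits
  H(B) = 0.8598 bits
  H(C) = 1.9492 bits
  H(D) = 2.0000 bits

Ranking: D > C > A > B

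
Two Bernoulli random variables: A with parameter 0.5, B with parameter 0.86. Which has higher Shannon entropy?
A

For binary distributions, entropy is maximized at p=0.5 and decreases as p moves toward 0 or 1.

H(A) = H(0.5) = 1.0000 bits
H(B) = H(0.86) = 0.5842 bits

Distribution A (p=0.5) is closer to uniform (p=0.5), so it has higher entropy.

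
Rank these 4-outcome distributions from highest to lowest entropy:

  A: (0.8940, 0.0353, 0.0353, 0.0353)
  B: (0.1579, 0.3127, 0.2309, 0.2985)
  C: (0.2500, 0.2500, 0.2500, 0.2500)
C > B > A

Key insight: Entropy is maximized by uniform distributions and minimized by concentrated distributions.

- Uniform distributions have maximum entropy log₂(4) = 2.0000 bits
- The more "peaked" or concentrated a distribution, the lower its entropy

Entropies:
  H(A) = 0.6557 bits
  H(B) = 1.9538 bits
  H(C) = 2.0000 bits

Ranking: C > B > A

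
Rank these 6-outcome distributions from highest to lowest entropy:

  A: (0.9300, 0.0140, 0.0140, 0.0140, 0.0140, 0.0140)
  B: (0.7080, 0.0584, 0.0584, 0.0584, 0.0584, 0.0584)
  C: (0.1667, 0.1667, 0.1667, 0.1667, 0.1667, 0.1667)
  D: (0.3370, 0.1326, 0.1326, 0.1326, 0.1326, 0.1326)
C > D > B > A

Key insight: Entropy is maximized by uniform distributions and minimized by concentrated distributions.

Entropies:
  H(A) = 0.5285 bits
  H(B) = 1.5493 bits
  H(C) = 2.5850 bits
  H(D) = 2.4614 bits

Ranking: C > D > B > A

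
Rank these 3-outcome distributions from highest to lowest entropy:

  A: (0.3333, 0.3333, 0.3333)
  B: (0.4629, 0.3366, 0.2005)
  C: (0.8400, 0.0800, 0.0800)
A > B > C

Key insight: Entropy is maximized by uniform distributions and minimized by concentrated distributions.

- Uniform distributions have maximum entropy log₂(3) = 1.5850 bits
- The more "peaked" or concentrated a distribution, the lower its entropy

Entropies:
  H(A) = 1.5850 bits
  H(B) = 1.5079 bits
  H(C) = 0.7943 bits

Ranking: A > B > C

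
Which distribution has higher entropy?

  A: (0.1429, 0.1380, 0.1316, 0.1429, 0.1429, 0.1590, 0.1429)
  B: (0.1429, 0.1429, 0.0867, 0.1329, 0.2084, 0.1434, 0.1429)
A

Both distributions are close to uniform, making this a harder comparison.

H(A) = 2.8053 bits
H(B) = 2.7693 bits

The distribution closer to uniform has higher entropy.
Answer: A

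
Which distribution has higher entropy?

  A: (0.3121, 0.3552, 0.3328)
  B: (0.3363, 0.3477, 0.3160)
B

Both distributions are close to uniform, making this a harder comparison.

H(A) = 1.5830 bits
H(B) = 1.5838 bits

The distribution closer to uniform has higher entropy.
Answer: B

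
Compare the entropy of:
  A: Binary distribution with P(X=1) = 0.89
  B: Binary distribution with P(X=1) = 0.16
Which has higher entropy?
B

For binary distributions, entropy is maximized at p=0.5 and decreases as p moves toward 0 or 1.

H(A) = H(0.89) = 0.4999 bits
H(B) = H(0.16) = 0.6343 bits

Distribution B (p=0.16) is closer to uniform (p=0.5), so it has higher entropy.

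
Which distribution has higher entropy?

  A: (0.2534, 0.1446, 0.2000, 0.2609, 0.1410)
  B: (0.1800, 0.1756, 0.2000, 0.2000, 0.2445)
B

Both distributions are close to uniform, making this a harder comparison.

H(A) = 2.2740 bits
H(B) = 2.3115 bits

The distribution closer to uniform has higher entropy.
Answer: B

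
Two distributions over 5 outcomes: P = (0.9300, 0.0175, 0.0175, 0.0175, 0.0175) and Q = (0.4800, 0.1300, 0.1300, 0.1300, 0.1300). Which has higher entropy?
Q

P is highly concentrated on one outcome (93%), making it nearly deterministic. Q spreads its mass more evenly (max 48%). The more spread-out distribution has higher entropy: H(P) ≈ 0.506 bits, H(Q) ≈ 2.039 bits.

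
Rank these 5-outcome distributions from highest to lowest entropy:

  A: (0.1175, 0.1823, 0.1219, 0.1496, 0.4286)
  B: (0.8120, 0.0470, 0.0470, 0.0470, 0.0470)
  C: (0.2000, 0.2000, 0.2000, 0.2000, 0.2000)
C > A > B

Key insight: Entropy is maximized by uniform distributions and minimized by concentrated distributions.

- Uniform distributions have maximum entropy log₂(5) = 2.3219 bits
- The more "peaked" or concentrated a distribution, the lower its entropy

Entropies:
  H(A) = 2.1148 bits
  H(B) = 1.0733 bits
  H(C) = 2.3219 bits

Ranking: C > A > B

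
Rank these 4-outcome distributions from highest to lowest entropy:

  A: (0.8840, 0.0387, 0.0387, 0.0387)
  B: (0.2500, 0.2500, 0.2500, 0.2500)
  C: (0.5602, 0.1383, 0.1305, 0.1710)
B > C > A

Key insight: Entropy is maximized by uniform distributions and minimized by concentrated distributions.

- Uniform distributions have maximum entropy log₂(4) = 2.0000 bits
- The more "peaked" or concentrated a distribution, the lower its entropy

Entropies:
  H(A) = 0.7016 bits
  H(B) = 2.0000 bits
  H(C) = 1.6821 bits

Ranking: B > C > A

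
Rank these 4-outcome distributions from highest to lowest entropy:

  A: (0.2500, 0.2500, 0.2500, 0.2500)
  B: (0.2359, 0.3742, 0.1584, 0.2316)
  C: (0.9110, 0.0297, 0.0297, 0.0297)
A > B > C

Key insight: Entropy is maximized by uniform distributions and minimized by concentrated distributions.

- Uniform distributions have maximum entropy log₂(4) = 2.0000 bits
- The more "peaked" or concentrated a distribution, the lower its entropy

Entropies:
  H(A) = 2.0000 bits
  H(B) = 1.9320 bits
  H(C) = 0.5742 bits

Ranking: A > B > C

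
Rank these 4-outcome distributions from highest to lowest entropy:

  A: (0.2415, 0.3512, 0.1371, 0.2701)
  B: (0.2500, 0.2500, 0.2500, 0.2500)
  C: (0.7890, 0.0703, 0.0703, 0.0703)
B > A > C

Key insight: Entropy is maximized by uniform distributions and minimized by concentrated distributions.

- Uniform distributions have maximum entropy log₂(4) = 2.0000 bits
- The more "peaked" or concentrated a distribution, the lower its entropy

Entropies:
  H(A) = 1.9284 bits
  H(B) = 2.0000 bits
  H(C) = 1.0778 bits

Ranking: B > A > C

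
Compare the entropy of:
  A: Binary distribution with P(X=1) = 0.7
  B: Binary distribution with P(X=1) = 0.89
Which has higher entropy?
A

For binary distributions, entropy is maximized at p=0.5 and decreases as p moves toward 0 or 1.

H(A) = H(0.7) = 0.8813 bits
H(B) = H(0.89) = 0.4999 bits

Distribution A (p=0.7) is closer to uniform (p=0.5), so it has higher entropy.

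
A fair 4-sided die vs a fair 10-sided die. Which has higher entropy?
10-sided die

Both are uniform distributions; for uniform over n outcomes, H = log₂(n). H(4-sided) = log₂(4) = 2.000 bits and H(10-sided) = log₂(10) = 3.322 bits. More outcomes in a uniform distribution means higher entropy.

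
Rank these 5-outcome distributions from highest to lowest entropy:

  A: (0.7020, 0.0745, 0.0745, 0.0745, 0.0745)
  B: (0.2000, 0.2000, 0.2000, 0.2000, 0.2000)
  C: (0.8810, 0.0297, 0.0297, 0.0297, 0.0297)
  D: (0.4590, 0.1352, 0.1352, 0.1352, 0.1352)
B > D > A > C

Key insight: Entropy is maximized by uniform distributions and minimized by concentrated distributions.

Entropies:
  H(A) = 1.4748 bits
  H(B) = 2.3219 bits
  H(C) = 0.7645 bits
  H(D) = 2.0771 bits

Ranking: B > D > A > C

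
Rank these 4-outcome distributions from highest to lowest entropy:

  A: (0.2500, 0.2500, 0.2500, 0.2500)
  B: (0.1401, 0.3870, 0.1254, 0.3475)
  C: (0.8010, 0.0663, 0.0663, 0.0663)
A > B > C

Key insight: Entropy is maximized by uniform distributions and minimized by concentrated distributions.

- Uniform distributions have maximum entropy log₂(4) = 2.0000 bits
- The more "peaked" or concentrated a distribution, the lower its entropy

Entropies:
  H(A) = 2.0000 bits
  H(B) = 1.8328 bits
  H(C) = 1.0353 bits

Ranking: A > B > C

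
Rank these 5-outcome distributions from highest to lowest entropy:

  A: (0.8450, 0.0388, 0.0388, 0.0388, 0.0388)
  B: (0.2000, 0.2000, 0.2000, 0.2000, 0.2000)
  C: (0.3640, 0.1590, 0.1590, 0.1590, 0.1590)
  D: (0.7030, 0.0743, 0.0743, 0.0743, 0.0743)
B > C > D > A

Key insight: Entropy is maximized by uniform distributions and minimized by concentrated distributions.

Entropies:
  H(A) = 0.9322 bits
  H(B) = 2.3219 bits
  H(C) = 2.2180 bits
  H(D) = 1.4716 bits

Ranking: B > C > D > A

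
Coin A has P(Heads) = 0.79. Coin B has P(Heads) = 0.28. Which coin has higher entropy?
B

For binary distributions, entropy is maximized at p=0.5 and decreases as p moves toward 0 or 1.

H(A) = H(0.79) = 0.7415 bits
H(B) = H(0.28) = 0.8555 bits

Distribution B (p=0.28) is closer to uniform (p=0.5), so it has higher entropy.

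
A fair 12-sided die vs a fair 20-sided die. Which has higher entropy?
20-sided die

Both are uniform distributions; for uniform over n outcomes, H = log₂(n). H(12-sided) = log₂(12) = 3.585 bits and H(20-sided) = log₂(20) = 4.322 bits. More outcomes in a uniform distribution means higher entropy.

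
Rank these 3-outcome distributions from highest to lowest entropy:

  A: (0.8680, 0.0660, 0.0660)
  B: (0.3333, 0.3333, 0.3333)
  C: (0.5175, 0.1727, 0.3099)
B > C > A

Key insight: Entropy is maximized by uniform distributions and minimized by concentrated distributions.

- Uniform distributions have maximum entropy log₂(3) = 1.5850 bits
- The more "peaked" or concentrated a distribution, the lower its entropy

Entropies:
  H(A) = 0.6949 bits
  H(B) = 1.5850 bits
  H(C) = 1.4532 bits

Ranking: B > C > A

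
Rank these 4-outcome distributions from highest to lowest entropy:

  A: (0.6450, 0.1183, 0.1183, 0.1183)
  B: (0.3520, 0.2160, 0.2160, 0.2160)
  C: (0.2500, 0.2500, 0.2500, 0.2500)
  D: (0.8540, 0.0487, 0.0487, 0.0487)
C > B > A > D

Key insight: Entropy is maximized by uniform distributions and minimized by concentrated distributions.

Entropies:
  H(A) = 1.5011 bits
  H(B) = 1.9629 bits
  H(C) = 2.0000 bits
  H(D) = 0.8311 bits

Ranking: C > B > A > D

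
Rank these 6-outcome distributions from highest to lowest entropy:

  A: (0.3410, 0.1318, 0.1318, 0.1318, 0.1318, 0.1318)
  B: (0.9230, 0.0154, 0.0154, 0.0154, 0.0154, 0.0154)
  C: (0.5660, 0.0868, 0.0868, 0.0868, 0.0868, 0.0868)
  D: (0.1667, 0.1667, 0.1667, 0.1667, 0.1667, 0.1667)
D > A > C > B

Key insight: Entropy is maximized by uniform distributions and minimized by concentrated distributions.

Entropies:
  H(A) = 2.4559 bits
  H(B) = 0.5703 bits
  H(C) = 1.9951 bits
  H(D) = 2.5850 bits

Ranking: D > A > C > B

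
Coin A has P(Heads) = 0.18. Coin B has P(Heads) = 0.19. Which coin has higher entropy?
B

For binary distributions, entropy is maximized at p=0.5 and decreases as p moves toward 0 or 1.

H(A) = H(0.18) = 0.6801 bits
H(B) = H(0.19) = 0.7015 bits

Distribution B (p=0.19) is closer to uniform (p=0.5), so it has higher entropy.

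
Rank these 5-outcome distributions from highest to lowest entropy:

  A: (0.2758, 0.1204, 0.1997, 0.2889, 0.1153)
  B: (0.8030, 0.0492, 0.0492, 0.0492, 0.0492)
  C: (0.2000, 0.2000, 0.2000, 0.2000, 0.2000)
C > A > B

Key insight: Entropy is maximized by uniform distributions and minimized by concentrated distributions.

- Uniform distributions have maximum entropy log₂(5) = 2.3219 bits
- The more "peaked" or concentrated a distribution, the lower its entropy

Entropies:
  H(A) = 2.2212 bits
  H(B) = 1.1099 bits
  H(C) = 2.3219 bits

Ranking: C > A > B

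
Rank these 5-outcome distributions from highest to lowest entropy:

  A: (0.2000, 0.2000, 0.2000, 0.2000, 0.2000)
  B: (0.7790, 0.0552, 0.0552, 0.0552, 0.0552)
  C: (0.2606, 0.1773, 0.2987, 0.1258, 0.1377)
A > C > B

Key insight: Entropy is maximized by uniform distributions and minimized by concentrated distributions.

- Uniform distributions have maximum entropy log₂(5) = 2.3219 bits
- The more "peaked" or concentrated a distribution, the lower its entropy

Entropies:
  H(A) = 2.3219 bits
  H(B) = 1.2040 bits
  H(C) = 2.2388 bits

Ranking: A > C > B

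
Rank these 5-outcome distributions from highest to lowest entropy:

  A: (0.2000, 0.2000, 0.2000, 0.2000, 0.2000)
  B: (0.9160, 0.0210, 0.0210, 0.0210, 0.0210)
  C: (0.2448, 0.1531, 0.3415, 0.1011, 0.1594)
A > C > B

Key insight: Entropy is maximized by uniform distributions and minimized by concentrated distributions.

- Uniform distributions have maximum entropy log₂(5) = 2.3219 bits
- The more "peaked" or concentrated a distribution, the lower its entropy

Entropies:
  H(A) = 2.3219 bits
  H(B) = 0.5841 bits
  H(C) = 2.1975 bits

Ranking: A > C > B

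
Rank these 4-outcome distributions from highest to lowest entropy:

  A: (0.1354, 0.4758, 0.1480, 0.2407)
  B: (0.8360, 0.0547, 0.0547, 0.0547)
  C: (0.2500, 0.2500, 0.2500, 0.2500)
C > A > B

Key insight: Entropy is maximized by uniform distributions and minimized by concentrated distributions.

- Uniform distributions have maximum entropy log₂(4) = 2.0000 bits
- The more "peaked" or concentrated a distribution, the lower its entropy

Entropies:
  H(A) = 1.8031 bits
  H(B) = 0.9037 bits
  H(C) = 2.0000 bits

Ranking: C > A > B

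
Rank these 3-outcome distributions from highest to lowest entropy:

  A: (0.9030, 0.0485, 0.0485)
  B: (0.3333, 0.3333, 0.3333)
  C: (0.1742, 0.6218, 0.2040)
B > C > A

Key insight: Entropy is maximized by uniform distributions and minimized by concentrated distributions.

- Uniform distributions have maximum entropy log₂(3) = 1.5850 bits
- The more "peaked" or concentrated a distribution, the lower its entropy

Entropies:
  H(A) = 0.5564 bits
  H(B) = 1.5850 bits
  H(C) = 1.3333 bits

Ranking: B > C > A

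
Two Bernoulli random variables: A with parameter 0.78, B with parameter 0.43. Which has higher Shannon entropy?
B

For binary distributions, entropy is maximized at p=0.5 and decreases as p moves toward 0 or 1.

H(A) = H(0.78) = 0.7602 bits
H(B) = H(0.43) = 0.9858 bits

Distribution B (p=0.43) is closer to uniform (p=0.5), so it has higher entropy.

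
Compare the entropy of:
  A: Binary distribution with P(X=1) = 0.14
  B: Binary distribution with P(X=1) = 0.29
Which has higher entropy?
B

For binary distributions, entropy is maximized at p=0.5 and decreases as p moves toward 0 or 1.

H(A) = H(0.14) = 0.5842 bits
H(B) = H(0.29) = 0.8687 bits

Distribution B (p=0.29) is closer to uniform (p=0.5), so it has higher entropy.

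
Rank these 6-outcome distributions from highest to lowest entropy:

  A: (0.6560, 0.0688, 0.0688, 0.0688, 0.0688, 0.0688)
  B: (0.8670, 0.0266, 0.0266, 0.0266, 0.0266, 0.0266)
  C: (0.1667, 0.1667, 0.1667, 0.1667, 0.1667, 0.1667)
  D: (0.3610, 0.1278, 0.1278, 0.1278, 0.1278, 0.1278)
C > D > A > B

Key insight: Entropy is maximized by uniform distributions and minimized by concentrated distributions.

Entropies:
  H(A) = 1.7273 bits
  H(B) = 0.8744 bits
  H(C) = 2.5850 bits
  H(D) = 2.4272 bits

Ranking: C > D > A > B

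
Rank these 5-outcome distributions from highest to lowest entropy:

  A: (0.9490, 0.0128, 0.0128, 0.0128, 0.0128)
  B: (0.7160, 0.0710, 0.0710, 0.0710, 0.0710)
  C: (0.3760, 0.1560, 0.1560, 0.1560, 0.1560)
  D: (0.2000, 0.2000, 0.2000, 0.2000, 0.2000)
D > C > B > A

Key insight: Entropy is maximized by uniform distributions and minimized by concentrated distributions.

Entropies:
  H(A) = 0.3926 bits
  H(B) = 1.4288 bits
  H(C) = 2.2032 bits
  H(D) = 2.3219 bits

Ranking: D > C > B > A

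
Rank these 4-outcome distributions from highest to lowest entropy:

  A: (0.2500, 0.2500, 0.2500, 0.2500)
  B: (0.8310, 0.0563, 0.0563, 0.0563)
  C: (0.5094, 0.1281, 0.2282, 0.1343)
A > C > B

Key insight: Entropy is maximized by uniform distributions and minimized by concentrated distributions.

- Uniform distributions have maximum entropy log₂(4) = 2.0000 bits
- The more "peaked" or concentrated a distribution, the lower its entropy

Entropies:
  H(A) = 2.0000 bits
  H(B) = 0.9233 bits
  H(C) = 1.7509 bits

Ranking: A > C > B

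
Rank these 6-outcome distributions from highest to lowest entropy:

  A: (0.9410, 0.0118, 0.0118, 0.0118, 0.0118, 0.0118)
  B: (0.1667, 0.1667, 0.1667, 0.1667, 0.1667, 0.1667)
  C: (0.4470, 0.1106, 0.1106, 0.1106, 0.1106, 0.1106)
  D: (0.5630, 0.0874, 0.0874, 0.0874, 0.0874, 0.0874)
B > C > D > A

Key insight: Entropy is maximized by uniform distributions and minimized by concentrated distributions.

Entropies:
  H(A) = 0.4605 bits
  H(B) = 2.5850 bits
  H(C) = 2.2759 bits
  H(D) = 2.0032 bits

Ranking: B > C > D > A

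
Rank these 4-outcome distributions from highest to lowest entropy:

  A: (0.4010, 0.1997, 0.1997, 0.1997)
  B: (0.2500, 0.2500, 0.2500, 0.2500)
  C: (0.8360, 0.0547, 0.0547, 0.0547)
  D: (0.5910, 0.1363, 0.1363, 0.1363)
B > A > D > C

Key insight: Entropy is maximized by uniform distributions and minimized by concentrated distributions.

Entropies:
  H(A) = 1.9209 bits
  H(B) = 2.0000 bits
  H(C) = 0.9037 bits
  H(D) = 1.6242 bits

Ranking: B > A > D > C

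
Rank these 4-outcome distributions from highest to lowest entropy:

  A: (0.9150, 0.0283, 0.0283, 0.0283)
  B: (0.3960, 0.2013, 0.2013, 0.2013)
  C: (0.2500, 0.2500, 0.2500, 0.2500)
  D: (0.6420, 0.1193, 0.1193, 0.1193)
C > B > D > A

Key insight: Entropy is maximized by uniform distributions and minimized by concentrated distributions.

Entropies:
  H(A) = 0.5543 bits
  H(B) = 1.9259 bits
  H(C) = 2.0000 bits
  H(D) = 1.5084 bits

Ranking: C > B > D > A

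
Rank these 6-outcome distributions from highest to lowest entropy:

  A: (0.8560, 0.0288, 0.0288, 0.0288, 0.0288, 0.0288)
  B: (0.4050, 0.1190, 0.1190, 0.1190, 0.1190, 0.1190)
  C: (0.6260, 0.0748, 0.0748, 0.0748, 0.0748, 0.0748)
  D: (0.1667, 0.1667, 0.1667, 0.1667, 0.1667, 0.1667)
D > B > C > A

Key insight: Entropy is maximized by uniform distributions and minimized by concentrated distributions.

Entropies:
  H(A) = 0.9290 bits
  H(B) = 2.3553 bits
  H(C) = 1.8221 bits
  H(D) = 2.5850 bits

Ranking: D > B > C > A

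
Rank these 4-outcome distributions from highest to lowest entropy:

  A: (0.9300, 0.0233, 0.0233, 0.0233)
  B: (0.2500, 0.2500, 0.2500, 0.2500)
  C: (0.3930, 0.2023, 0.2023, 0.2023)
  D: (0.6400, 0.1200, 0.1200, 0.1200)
B > C > D > A

Key insight: Entropy is maximized by uniform distributions and minimized by concentrated distributions.

Entropies:
  H(A) = 0.4769 bits
  H(B) = 2.0000 bits
  H(C) = 1.9288 bits
  H(D) = 1.5133 bits

Ranking: B > C > D > A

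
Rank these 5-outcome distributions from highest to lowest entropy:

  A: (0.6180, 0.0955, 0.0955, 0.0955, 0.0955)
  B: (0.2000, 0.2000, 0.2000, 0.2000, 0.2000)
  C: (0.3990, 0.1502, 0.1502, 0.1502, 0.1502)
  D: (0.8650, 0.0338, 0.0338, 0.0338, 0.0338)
B > C > A > D

Key insight: Entropy is maximized by uniform distributions and minimized by concentrated distributions.

Entropies:
  H(A) = 1.7234 bits
  H(B) = 2.3219 bits
  H(C) = 2.1724 bits
  H(D) = 0.8410 bits

Ranking: B > C > A > D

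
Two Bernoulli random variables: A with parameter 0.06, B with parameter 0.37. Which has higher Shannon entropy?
B

For binary distributions, entropy is maximized at p=0.5 and decreases as p moves toward 0 or 1.

H(A) = H(0.06) = 0.3274 bits
H(B) = H(0.37) = 0.9507 bits

Distribution B (p=0.37) is closer to uniform (p=0.5), so it has higher entropy.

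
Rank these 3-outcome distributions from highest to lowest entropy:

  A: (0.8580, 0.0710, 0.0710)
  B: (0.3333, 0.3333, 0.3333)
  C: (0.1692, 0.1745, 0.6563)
B > C > A

Key insight: Entropy is maximized by uniform distributions and minimized by concentrated distributions.

- Uniform distributions have maximum entropy log₂(3) = 1.5850 bits
- The more "peaked" or concentrated a distribution, the lower its entropy

Entropies:
  H(A) = 0.7315 bits
  H(B) = 1.5850 bits
  H(C) = 1.2720 bits

Ranking: B > C > A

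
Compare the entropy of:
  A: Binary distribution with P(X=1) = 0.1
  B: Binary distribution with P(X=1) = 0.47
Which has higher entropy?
B

For binary distributions, entropy is maximized at p=0.5 and decreases as p moves toward 0 or 1.

H(A) = H(0.1) = 0.4690 bits
H(B) = H(0.47) = 0.9974 bits

Distribution B (p=0.47) is closer to uniform (p=0.5), so it has higher entropy.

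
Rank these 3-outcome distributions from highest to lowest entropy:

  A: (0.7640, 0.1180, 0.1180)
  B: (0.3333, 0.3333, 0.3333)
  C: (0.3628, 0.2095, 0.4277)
B > C > A

Key insight: Entropy is maximized by uniform distributions and minimized by concentrated distributions.

- Uniform distributions have maximum entropy log₂(3) = 1.5850 bits
- The more "peaked" or concentrated a distribution, the lower its entropy

Entropies:
  H(A) = 1.0243 bits
  H(B) = 1.5850 bits
  H(C) = 1.5271 bits

Ranking: B > C > A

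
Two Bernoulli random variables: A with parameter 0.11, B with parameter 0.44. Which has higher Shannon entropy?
B

For binary distributions, entropy is maximized at p=0.5 and decreases as p moves toward 0 or 1.

H(A) = H(0.11) = 0.4999 bits
H(B) = H(0.44) = 0.9896 bits

Distribution B (p=0.44) is closer to uniform (p=0.5), so it has higher entropy.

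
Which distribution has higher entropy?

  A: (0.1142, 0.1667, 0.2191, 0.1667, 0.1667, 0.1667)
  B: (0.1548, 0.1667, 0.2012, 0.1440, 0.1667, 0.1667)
B

Both distributions are close to uniform, making this a harder comparison.

H(A) = 2.5607 bits
H(B) = 2.5772 bits

The distribution closer to uniform has higher entropy.
Answer: B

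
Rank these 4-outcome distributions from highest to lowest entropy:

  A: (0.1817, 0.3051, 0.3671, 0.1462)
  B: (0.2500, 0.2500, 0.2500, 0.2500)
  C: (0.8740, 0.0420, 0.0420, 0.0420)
B > A > C

Key insight: Entropy is maximized by uniform distributions and minimized by concentrated distributions.

- Uniform distributions have maximum entropy log₂(4) = 2.0000 bits
- The more "peaked" or concentrated a distribution, the lower its entropy

Entropies:
  H(A) = 1.9058 bits
  H(B) = 2.0000 bits
  H(C) = 0.7461 bits

Ranking: B > A > C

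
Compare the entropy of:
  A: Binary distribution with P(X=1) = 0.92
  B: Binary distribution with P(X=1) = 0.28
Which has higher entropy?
B

For binary distributions, entropy is maximized at p=0.5 and decreases as p moves toward 0 or 1.

H(A) = H(0.92) = 0.4022 bits
H(B) = H(0.28) = 0.8555 bits

Distribution B (p=0.28) is closer to uniform (p=0.5), so it has higher entropy.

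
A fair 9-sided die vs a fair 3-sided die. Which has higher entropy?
9-sided die

Both are uniform distributions; for uniform over n outcomes, H = log₂(n). H(9-sided) = log₂(9) = 3.170 bits and H(3-sided) = log₂(3) = 1.585 bits. More outcomes in a uniform distribution means higher entropy.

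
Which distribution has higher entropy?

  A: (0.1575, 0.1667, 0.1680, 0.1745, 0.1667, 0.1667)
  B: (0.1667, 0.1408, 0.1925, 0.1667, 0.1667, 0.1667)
A

Both distributions are close to uniform, making this a harder comparison.

H(A) = 2.5843 bits
H(B) = 2.5792 bits

The distribution closer to uniform has higher entropy.
Answer: A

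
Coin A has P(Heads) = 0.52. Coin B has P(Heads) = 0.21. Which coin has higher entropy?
A

For binary distributions, entropy is maximized at p=0.5 and decreases as p moves toward 0 or 1.

H(A) = H(0.52) = 0.9988 bits
H(B) = H(0.21) = 0.7415 bits

Distribution A (p=0.52) is closer to uniform (p=0.5), so it has higher entropy.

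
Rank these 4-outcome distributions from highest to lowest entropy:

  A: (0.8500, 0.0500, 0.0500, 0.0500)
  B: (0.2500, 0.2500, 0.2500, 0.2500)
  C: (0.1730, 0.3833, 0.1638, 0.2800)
B > C > A

Key insight: Entropy is maximized by uniform distributions and minimized by concentrated distributions.

- Uniform distributions have maximum entropy log₂(4) = 2.0000 bits
- The more "peaked" or concentrated a distribution, the lower its entropy

Entropies:
  H(A) = 0.8476 bits
  H(B) = 2.0000 bits
  H(C) = 1.9099 bits

Ranking: B > C > A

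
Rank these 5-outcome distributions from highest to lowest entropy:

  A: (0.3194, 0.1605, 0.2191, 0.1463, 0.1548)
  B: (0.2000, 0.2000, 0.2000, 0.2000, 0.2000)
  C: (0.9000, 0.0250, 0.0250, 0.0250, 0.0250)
B > A > C

Key insight: Entropy is maximized by uniform distributions and minimized by concentrated distributions.

- Uniform distributions have maximum entropy log₂(5) = 2.3219 bits
- The more "peaked" or concentrated a distribution, the lower its entropy

Entropies:
  H(A) = 2.2517 bits
  H(B) = 2.3219 bits
  H(C) = 0.6690 bits

Ranking: B > A > C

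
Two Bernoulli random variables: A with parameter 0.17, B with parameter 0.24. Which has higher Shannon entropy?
B

For binary distributions, entropy is maximized at p=0.5 and decreases as p moves toward 0 or 1.

H(A) = H(0.17) = 0.6577 bits
H(B) = H(0.24) = 0.7950 bits

Distribution B (p=0.24) is closer to uniform (p=0.5), so it has higher entropy.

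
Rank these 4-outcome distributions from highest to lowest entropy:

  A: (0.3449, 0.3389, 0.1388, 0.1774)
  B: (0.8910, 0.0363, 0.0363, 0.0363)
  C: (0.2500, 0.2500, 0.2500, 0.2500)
C > A > B

Key insight: Entropy is maximized by uniform distributions and minimized by concentrated distributions.

- Uniform distributions have maximum entropy log₂(4) = 2.0000 bits
- The more "peaked" or concentrated a distribution, the lower its entropy

Entropies:
  H(A) = 1.8967 bits
  H(B) = 0.6697 bits
  H(C) = 2.0000 bits

Ranking: C > A > B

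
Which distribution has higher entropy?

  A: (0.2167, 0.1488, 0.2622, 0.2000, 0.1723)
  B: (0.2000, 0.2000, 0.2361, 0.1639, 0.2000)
B

Both distributions are close to uniform, making this a harder comparison.

H(A) = 2.2949 bits
H(B) = 2.3125 bits

The distribution closer to uniform has higher entropy.
Answer: B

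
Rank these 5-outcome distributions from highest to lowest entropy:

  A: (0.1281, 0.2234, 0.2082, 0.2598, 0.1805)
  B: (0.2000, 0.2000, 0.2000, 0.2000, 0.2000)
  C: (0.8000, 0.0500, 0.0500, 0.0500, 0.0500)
B > A > C

Key insight: Entropy is maximized by uniform distributions and minimized by concentrated distributions.

- Uniform distributions have maximum entropy log₂(5) = 2.3219 bits
- The more "peaked" or concentrated a distribution, the lower its entropy

Entropies:
  H(A) = 2.2852 bits
  H(B) = 2.3219 bits
  H(C) = 1.1219 bits

Ranking: B > A > C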